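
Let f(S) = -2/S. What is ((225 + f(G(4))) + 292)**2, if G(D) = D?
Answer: 1067089/4 ≈ 2.6677e+5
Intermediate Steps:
f(S) = -2/S
((225 + f(G(4))) + 292)**2 = ((225 - 2/4) + 292)**2 = ((225 - 2*1/4) + 292)**2 = ((225 - 1/2) + 292)**2 = (449/2 + 292)**2 = (1033/2)**2 = 1067089/4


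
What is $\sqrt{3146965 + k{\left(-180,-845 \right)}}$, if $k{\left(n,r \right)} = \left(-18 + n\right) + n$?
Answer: $\sqrt{3146587} \approx 1773.9$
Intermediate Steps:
$k{\left(n,r \right)} = -18 + 2 n$
$\sqrt{3146965 + k{\left(-180,-845 \right)}} = \sqrt{3146965 + \left(-18 + 2 \left(-180\right)\right)} = \sqrt{3146965 - 378} = \sqrt{3146587}$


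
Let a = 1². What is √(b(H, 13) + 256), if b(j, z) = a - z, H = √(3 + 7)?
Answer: 2*√61 ≈ 15.620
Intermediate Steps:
H = √10 ≈ 3.1623
a = 1
b(j, z) = 1 - z
√(b(H, 13) + 256) = √((1 - 1*13) + 256) = √((1 - 13) + 256) = √(-12 + 256) = √244 = 2*√61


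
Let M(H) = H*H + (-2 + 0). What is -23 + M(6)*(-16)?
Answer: -567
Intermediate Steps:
M(H) = -2 + H² (M(H) = H² - 2 = -2 + H²)
-23 + M(6)*(-16) = -23 + (-2 + 6²)*(-16) = -23 + (-2 + 36)*(-16) = -23 + 34*(-16) = -23 - 544 = -567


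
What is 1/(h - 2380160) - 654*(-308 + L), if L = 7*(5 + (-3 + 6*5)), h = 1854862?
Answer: 28857770927/525298 ≈ 54936.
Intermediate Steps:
L = 224 (L = 7*(5 + (-3 + 30)) = 7*(5 + 27) = 7*32 = 224)
1/(h - 2380160) - 654*(-308 + L) = 1/(1854862 - 2380160) - 654*(-308 + 224) = 1/(-525298) - 654*(-84) = -1/525298 + 54936 = 28857770927/525298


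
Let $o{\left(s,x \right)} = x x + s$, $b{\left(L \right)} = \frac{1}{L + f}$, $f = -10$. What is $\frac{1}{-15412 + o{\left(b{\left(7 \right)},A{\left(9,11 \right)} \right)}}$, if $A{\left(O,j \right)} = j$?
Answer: $- \frac{3}{45874} \approx -6.5397 \cdot 10^{-5}$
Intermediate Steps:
$b{\left(L \right)} = \frac{1}{-10 + L}$ ($b{\left(L \right)} = \frac{1}{L - 10} = \frac{1}{-10 + L}$)
$o{\left(s,x \right)} = s + x^{2}$ ($o{\left(s,x \right)} = x^{2} + s = s + x^{2}$)
$\frac{1}{-15412 + o{\left(b{\left(7 \right)},A{\left(9,11 \right)} \right)}} = \frac{1}{-15412 + \left(\frac{1}{-10 + 7} + 11^{2}\right)} = \frac{1}{-15412 + \left(\frac{1}{-3} + 121\right)} = \frac{1}{-15412 + \left(- \frac{1}{3} + 121\right)} = \frac{1}{-15412 + \frac{362}{3}} = \frac{1}{- \frac{45874}{3}} = - \frac{3}{45874}$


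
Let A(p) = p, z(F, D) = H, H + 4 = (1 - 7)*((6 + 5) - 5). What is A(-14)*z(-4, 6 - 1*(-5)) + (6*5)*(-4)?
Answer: 440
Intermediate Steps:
H = -40 (H = -4 + (1 - 7)*((6 + 5) - 5) = -4 - 6*(11 - 5) = -4 - 6*6 = -4 - 36 = -40)
z(F, D) = -40
A(-14)*z(-4, 6 - 1*(-5)) + (6*5)*(-4) = -14*(-40) + (6*5)*(-4) = 560 + 30*(-4) = 560 - 120 = 440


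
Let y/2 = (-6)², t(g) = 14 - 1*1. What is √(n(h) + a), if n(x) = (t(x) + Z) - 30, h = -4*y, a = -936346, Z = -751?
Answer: I*√937114 ≈ 968.05*I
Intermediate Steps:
t(g) = 13 (t(g) = 14 - 1 = 13)
y = 72 (y = 2*(-6)² = 2*36 = 72)
h = -288 (h = -4*72 = -288)
n(x) = -768 (n(x) = (13 - 751) - 30 = -738 - 30 = -768)
√(n(h) + a) = √(-768 - 936346) = √(-937114) = I*√937114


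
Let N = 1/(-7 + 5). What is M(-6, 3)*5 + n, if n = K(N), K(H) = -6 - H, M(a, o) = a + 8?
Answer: 9/2 ≈ 4.5000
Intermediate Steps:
N = -1/2 (N = 1/(-2) = -1/2 ≈ -0.50000)
M(a, o) = 8 + a
n = -11/2 (n = -6 - 1*(-1/2) = -6 + 1/2 = -11/2 ≈ -5.5000)
M(-6, 3)*5 + n = (8 - 6)*5 - 11/2 = 2*5 - 11/2 = 10 - 11/2 = 9/2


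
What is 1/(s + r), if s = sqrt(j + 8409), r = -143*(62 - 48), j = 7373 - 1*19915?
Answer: -2002/4012137 - I*sqrt(4133)/4012137 ≈ -0.00049899 - 1.6023e-5*I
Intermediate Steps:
j = -12542 (j = 7373 - 19915 = -12542)
r = -2002 (r = -143*14 = -2002)
s = I*sqrt(4133) (s = sqrt(-12542 + 8409) = sqrt(-4133) = I*sqrt(4133) ≈ 64.288*I)
1/(s + r) = 1/(I*sqrt(4133) - 2002) = 1/(-2002 + I*sqrt(4133))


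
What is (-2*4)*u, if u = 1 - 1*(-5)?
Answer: -48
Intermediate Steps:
u = 6 (u = 1 + 5 = 6)
(-2*4)*u = -2*4*6 = -8*6 = -48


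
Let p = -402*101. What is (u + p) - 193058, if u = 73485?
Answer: -160175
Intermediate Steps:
p = -40602
(u + p) - 193058 = (73485 - 40602) - 193058 = 32883 - 193058 = -160175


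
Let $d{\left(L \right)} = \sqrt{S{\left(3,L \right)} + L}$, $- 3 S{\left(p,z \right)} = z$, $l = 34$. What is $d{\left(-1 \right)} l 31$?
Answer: $\frac{1054 i \sqrt{6}}{3} \approx 860.59 i$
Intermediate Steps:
$S{\left(p,z \right)} = - \frac{z}{3}$
$d{\left(L \right)} = \frac{\sqrt{6} \sqrt{L}}{3}$ ($d{\left(L \right)} = \sqrt{- \frac{L}{3} + L} = \sqrt{\frac{2 L}{3}} = \frac{\sqrt{6} \sqrt{L}}{3}$)
$d{\left(-1 \right)} l 31 = \frac{\sqrt{6} \sqrt{-1}}{3} \cdot 34 \cdot 31 = \frac{\sqrt{6} i}{3} \cdot 34 \cdot 31 = \frac{i \sqrt{6}}{3} \cdot 34 \cdot 31 = \frac{34 i \sqrt{6}}{3} \cdot 31 = \frac{1054 i \sqrt{6}}{3}$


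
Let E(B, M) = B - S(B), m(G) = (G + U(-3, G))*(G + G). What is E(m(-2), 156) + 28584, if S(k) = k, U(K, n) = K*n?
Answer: 28584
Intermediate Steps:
m(G) = -4*G**2 (m(G) = (G - 3*G)*(G + G) = (-2*G)*(2*G) = -4*G**2)
E(B, M) = 0 (E(B, M) = B - B = 0)
E(m(-2), 156) + 28584 = 0 + 28584 = 28584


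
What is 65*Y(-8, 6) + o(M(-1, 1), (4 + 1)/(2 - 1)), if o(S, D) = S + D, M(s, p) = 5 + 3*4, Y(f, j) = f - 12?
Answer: -1278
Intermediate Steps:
Y(f, j) = -12 + f
M(s, p) = 17 (M(s, p) = 5 + 12 = 17)
o(S, D) = D + S
65*Y(-8, 6) + o(M(-1, 1), (4 + 1)/(2 - 1)) = 65*(-12 - 8) + ((4 + 1)/(2 - 1) + 17) = 65*(-20) + (5/1 + 17) = -1300 + (5*1 + 17) = -1300 + (5 + 17) = -1300 + 22 = -1278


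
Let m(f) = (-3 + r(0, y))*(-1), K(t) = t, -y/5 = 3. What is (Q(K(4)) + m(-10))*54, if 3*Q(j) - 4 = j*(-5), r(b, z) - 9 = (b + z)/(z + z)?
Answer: -639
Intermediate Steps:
y = -15 (y = -5*3 = -15)
r(b, z) = 9 + (b + z)/(2*z) (r(b, z) = 9 + (b + z)/(z + z) = 9 + (b + z)/((2*z)) = 9 + (b + z)*(1/(2*z)) = 9 + (b + z)/(2*z))
m(f) = -13/2 (m(f) = (-3 + (½)*(0 + 19*(-15))/(-15))*(-1) = (-3 + (½)*(-1/15)*(0 - 285))*(-1) = (-3 + (½)*(-1/15)*(-285))*(-1) = (-3 + 19/2)*(-1) = (13/2)*(-1) = -13/2)
Q(j) = 4/3 - 5*j/3 (Q(j) = 4/3 + (j*(-5))/3 = 4/3 + (-5*j)/3 = 4/3 - 5*j/3)
(Q(K(4)) + m(-10))*54 = ((4/3 - 5/3*4) - 13/2)*54 = ((4/3 - 20/3) - 13/2)*54 = (-16/3 - 13/2)*54 = -71/6*54 = -639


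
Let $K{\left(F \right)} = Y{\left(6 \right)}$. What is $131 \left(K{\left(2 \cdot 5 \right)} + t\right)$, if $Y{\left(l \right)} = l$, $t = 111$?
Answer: $15327$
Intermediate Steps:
$K{\left(F \right)} = 6$
$131 \left(K{\left(2 \cdot 5 \right)} + t\right) = 131 \left(6 + 111\right) = 131 \cdot 117 = 15327$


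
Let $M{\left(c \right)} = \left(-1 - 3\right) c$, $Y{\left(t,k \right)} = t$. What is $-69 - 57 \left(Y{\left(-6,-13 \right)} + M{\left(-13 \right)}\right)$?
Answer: $-2691$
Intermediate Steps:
$M{\left(c \right)} = - 4 c$
$-69 - 57 \left(Y{\left(-6,-13 \right)} + M{\left(-13 \right)}\right) = -69 - 57 \left(-6 - -52\right) = -69 - 57 \left(-6 + 52\right) = -69 - 2622 = -2691$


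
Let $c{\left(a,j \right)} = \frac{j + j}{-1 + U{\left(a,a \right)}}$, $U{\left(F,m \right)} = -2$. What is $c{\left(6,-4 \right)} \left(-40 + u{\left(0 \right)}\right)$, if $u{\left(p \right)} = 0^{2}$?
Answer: $- \frac{320}{3} \approx -106.67$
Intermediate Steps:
$u{\left(p \right)} = 0$
$c{\left(a,j \right)} = - \frac{2 j}{3}$ ($c{\left(a,j \right)} = \frac{j + j}{-1 - 2} = \frac{2 j}{-3} = 2 j \left(- \frac{1}{3}\right) = - \frac{2 j}{3}$)
$c{\left(6,-4 \right)} \left(-40 + u{\left(0 \right)}\right) = \left(- \frac{2}{3}\right) \left(-4\right) \left(-40 + 0\right) = \frac{8}{3} \left(-40\right) = - \frac{320}{3}$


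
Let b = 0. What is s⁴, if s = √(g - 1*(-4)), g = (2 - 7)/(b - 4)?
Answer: 441/16 ≈ 27.563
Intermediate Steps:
g = 5/4 (g = (2 - 7)/(0 - 4) = -5/(-4) = -5*(-¼) = 5/4 ≈ 1.2500)
s = √21/2 (s = √(5/4 - 1*(-4)) = √(5/4 + 4) = √(21/4) = √21/2 ≈ 2.2913)
s⁴ = (√21/2)⁴ = 441/16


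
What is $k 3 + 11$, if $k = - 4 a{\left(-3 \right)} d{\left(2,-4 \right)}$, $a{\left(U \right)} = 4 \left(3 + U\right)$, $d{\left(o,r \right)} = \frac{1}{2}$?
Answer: $11$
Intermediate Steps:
$d{\left(o,r \right)} = \frac{1}{2}$
$a{\left(U \right)} = 12 + 4 U$
$k = 0$ ($k = - 4 \left(12 + 4 \left(-3\right)\right) \frac{1}{2} = - 4 \left(12 - 12\right) \frac{1}{2} = \left(-4\right) 0 \cdot \frac{1}{2} = 0 \cdot \frac{1}{2} = 0$)
$k 3 + 11 = 0 \cdot 3 + 11 = 0 + 11 = 11$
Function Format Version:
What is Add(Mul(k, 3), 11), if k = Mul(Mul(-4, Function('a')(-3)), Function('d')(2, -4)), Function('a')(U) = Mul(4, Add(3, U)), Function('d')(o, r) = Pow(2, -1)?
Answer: 11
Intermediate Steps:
Function('d')(o, r) = Rational(1, 2)
Function('a')(U) = Add(12, Mul(4, U))
k = 0 (k = Mul(Mul(-4, Add(12, Mul(4, -3))), Rational(1, 2)) = Mul(Mul(-4, Add(12, -12)), Rational(1, 2)) = Mul(Mul(-4, 0), Rational(1, 2)) = Mul(0, Rational(1, 2)) = 0)
Add(Mul(k, 3), 11) = Add(Mul(0, 3), 11) = Add(0, 11) = 11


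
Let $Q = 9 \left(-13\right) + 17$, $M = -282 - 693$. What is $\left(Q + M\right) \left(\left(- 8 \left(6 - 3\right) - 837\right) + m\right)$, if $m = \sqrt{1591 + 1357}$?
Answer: $925575 - 2150 \sqrt{737} \approx 8.6721 \cdot 10^{5}$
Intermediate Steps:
$M = -975$
$Q = -100$ ($Q = -117 + 17 = -100$)
$m = 2 \sqrt{737}$ ($m = \sqrt{2948} = 2 \sqrt{737} \approx 54.295$)
$\left(Q + M\right) \left(\left(- 8 \left(6 - 3\right) - 837\right) + m\right) = \left(-100 - 975\right) \left(\left(- 8 \left(6 - 3\right) - 837\right) + 2 \sqrt{737}\right) = - 1075 \left(\left(\left(-8\right) 3 - 837\right) + 2 \sqrt{737}\right) = - 1075 \left(\left(-24 - 837\right) + 2 \sqrt{737}\right) = - 1075 \left(-861 + 2 \sqrt{737}\right) = 925575 - 2150 \sqrt{737}$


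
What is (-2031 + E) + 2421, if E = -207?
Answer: 183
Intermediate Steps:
(-2031 + E) + 2421 = (-2031 - 207) + 2421 = -2238 + 2421 = 183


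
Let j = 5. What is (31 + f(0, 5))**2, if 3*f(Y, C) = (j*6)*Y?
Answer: 961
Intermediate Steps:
f(Y, C) = 10*Y (f(Y, C) = ((5*6)*Y)/3 = (30*Y)/3 = 10*Y)
(31 + f(0, 5))**2 = (31 + 10*0)**2 = (31 + 0)**2 = 31**2 = 961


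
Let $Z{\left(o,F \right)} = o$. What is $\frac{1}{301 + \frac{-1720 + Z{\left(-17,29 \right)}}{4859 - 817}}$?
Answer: $\frac{4042}{1214905} \approx 0.003327$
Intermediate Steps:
$\frac{1}{301 + \frac{-1720 + Z{\left(-17,29 \right)}}{4859 - 817}} = \frac{1}{301 + \frac{-1720 - 17}{4859 - 817}} = \frac{1}{301 - \frac{1737}{4042}} = \frac{1}{\frac{1214905}{4042}} = \frac{4042}{1214905}$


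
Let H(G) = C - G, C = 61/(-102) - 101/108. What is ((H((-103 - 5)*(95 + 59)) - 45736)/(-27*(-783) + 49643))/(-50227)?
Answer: 53437759/6527471989248 ≈ 8.1866e-6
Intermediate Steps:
C = -2815/1836 (C = 61*(-1/102) - 101*1/108 = -61/102 - 101/108 = -2815/1836 ≈ -1.5332)
H(G) = -2815/1836 - G
((H((-103 - 5)*(95 + 59)) - 45736)/(-27*(-783) + 49643))/(-50227) = (((-2815/1836 - (-103 - 5)*(95 + 59)) - 45736)/(-27*(-783) + 49643))/(-50227) = (((-2815/1836 - (-108)*154) - 45736)/(21141 + 49643))*(-1/50227) = (((-2815/1836 - 1*(-16632)) - 45736)/70784)*(-1/50227) = (((-2815/1836 + 16632) - 45736)*(1/70784))*(-1/50227) = ((30533537/1836 - 45736)*(1/70784))*(-1/50227) = -53437759/1836*1/70784*(-1/50227) = -53437759/129959424*(-1/50227) = 53437759/6527471989248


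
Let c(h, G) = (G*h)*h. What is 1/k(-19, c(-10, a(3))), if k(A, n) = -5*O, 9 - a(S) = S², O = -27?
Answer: 1/135 ≈ 0.0074074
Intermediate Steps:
a(S) = 9 - S²
c(h, G) = G*h²
k(A, n) = 135 (k(A, n) = -5*(-27) = 135)
1/k(-19, c(-10, a(3))) = 1/135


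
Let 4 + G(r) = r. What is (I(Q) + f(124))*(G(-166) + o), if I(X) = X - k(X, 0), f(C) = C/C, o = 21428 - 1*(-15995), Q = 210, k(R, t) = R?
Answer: 37253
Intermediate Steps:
G(r) = -4 + r
o = 37423 (o = 21428 + 15995 = 37423)
f(C) = 1
I(X) = 0 (I(X) = X - X = 0)
(I(Q) + f(124))*(G(-166) + o) = (0 + 1)*((-4 - 166) + 37423) = 1*(-170 + 37423) = 1*37253 = 37253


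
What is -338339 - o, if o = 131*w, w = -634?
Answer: -255285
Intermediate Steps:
o = -83054 (o = 131*(-634) = -83054)
-338339 - o = -338339 - 1*(-83054) = -338339 + 83054 = -255285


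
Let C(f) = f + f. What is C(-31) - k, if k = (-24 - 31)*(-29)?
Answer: -1657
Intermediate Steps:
k = 1595 (k = -55*(-29) = 1595)
C(f) = 2*f
C(-31) - k = 2*(-31) - 1*1595 = -62 - 1595 = -1657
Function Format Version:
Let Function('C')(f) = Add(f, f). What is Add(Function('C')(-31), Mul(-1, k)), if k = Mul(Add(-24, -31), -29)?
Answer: -1657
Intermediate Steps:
k = 1595 (k = Mul(-55, -29) = 1595)
Function('C')(f) = Mul(2, f)
Add(Function('C')(-31), Mul(-1, k)) = Add(Mul(2, -31), Mul(-1, 1595)) = Add(-62, -1595) = -1657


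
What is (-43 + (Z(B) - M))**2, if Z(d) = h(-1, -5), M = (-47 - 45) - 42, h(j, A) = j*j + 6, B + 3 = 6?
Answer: 9604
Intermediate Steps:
B = 3 (B = -3 + 6 = 3)
h(j, A) = 6 + j**2 (h(j, A) = j**2 + 6 = 6 + j**2)
M = -134 (M = -92 - 42 = -134)
Z(d) = 7 (Z(d) = 6 + (-1)**2 = 6 + 1 = 7)
(-43 + (Z(B) - M))**2 = (-43 + (7 - 1*(-134)))**2 = (-43 + (7 + 134))**2 = (-43 + 141)**2 = 98**2 = 9604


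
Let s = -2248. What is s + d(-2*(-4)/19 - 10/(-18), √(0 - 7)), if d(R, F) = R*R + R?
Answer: -65677322/29241 ≈ -2246.1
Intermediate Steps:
d(R, F) = R + R² (d(R, F) = R² + R = R + R²)
s + d(-2*(-4)/19 - 10/(-18), √(0 - 7)) = -2248 + (-2*(-4)/19 - 10/(-18))*(1 + (-2*(-4)/19 - 10/(-18))) = -2248 + (8*(1/19) - 10*(-1/18))*(1 + (8*(1/19) - 10*(-1/18))) = -2248 + (8/19 + 5/9)*(1 + (8/19 + 5/9)) = -2248 + 167*(1 + 167/171)/171 = -2248 + (167/171)*(338/171) = -2248 + 56446/29241 = -65677322/29241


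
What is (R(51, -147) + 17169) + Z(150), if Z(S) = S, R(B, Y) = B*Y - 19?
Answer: 9803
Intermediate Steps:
R(B, Y) = -19 + B*Y
(R(51, -147) + 17169) + Z(150) = ((-19 + 51*(-147)) + 17169) + 150 = ((-19 - 7497) + 17169) + 150 = (-7516 + 17169) + 150 = 9653 + 150 = 9803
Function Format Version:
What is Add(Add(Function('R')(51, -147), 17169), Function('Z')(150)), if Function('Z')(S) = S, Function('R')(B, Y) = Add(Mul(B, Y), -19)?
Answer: 9803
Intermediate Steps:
Function('R')(B, Y) = Add(-19, Mul(B, Y))
Add(Add(Function('R')(51, -147), 17169), Function('Z')(150)) = Add(Add(Add(-19, Mul(51, -147)), 17169), 150) = Add(Add(Add(-19, -7497), 17169), 150) = Add(Add(-7516, 17169), 150) = Add(9653, 150) = 9803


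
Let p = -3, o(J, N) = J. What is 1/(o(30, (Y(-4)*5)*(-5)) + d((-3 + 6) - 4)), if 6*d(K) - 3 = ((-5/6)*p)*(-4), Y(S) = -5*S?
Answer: 6/173 ≈ 0.034682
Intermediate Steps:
d(K) = -7/6 (d(K) = 1/2 + ((-5/6*(-3))*(-4))/6 = 1/2 + ((-5*1/6*(-3))*(-4))/6 = 1/2 + (-5/6*(-3)*(-4))/6 = 1/2 + ((5/2)*(-4))/6 = 1/2 + (1/6)*(-10) = 1/2 - 5/3 = -7/6)
1/(o(30, (Y(-4)*5)*(-5)) + d((-3 + 6) - 4)) = 1/(30 - 7/6) = 1/(173/6) = 6/173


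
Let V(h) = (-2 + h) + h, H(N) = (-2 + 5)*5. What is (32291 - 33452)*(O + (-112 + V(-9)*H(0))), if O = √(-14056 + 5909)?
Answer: 478332 - 1161*I*√8147 ≈ 4.7833e+5 - 1.0479e+5*I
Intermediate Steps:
H(N) = 15 (H(N) = 3*5 = 15)
O = I*√8147 (O = √(-8147) = I*√8147 ≈ 90.261*I)
V(h) = -2 + 2*h
(32291 - 33452)*(O + (-112 + V(-9)*H(0))) = (32291 - 33452)*(I*√8147 + (-112 + (-2 + 2*(-9))*15)) = -1161*(I*√8147 + (-112 + (-2 - 18)*15)) = -1161*(I*√8147 + (-112 - 20*15)) = -1161*(I*√8147 + (-112 - 300)) = -1161*(I*√8147 - 412) = -1161*(-412 + I*√8147) = 478332 - 1161*I*√8147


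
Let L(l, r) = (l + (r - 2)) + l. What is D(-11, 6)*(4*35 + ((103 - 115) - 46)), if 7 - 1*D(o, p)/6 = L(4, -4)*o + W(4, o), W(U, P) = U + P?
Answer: 17712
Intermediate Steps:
L(l, r) = -2 + r + 2*l (L(l, r) = (l + (-2 + r)) + l = (-2 + l + r) + l = -2 + r + 2*l)
W(U, P) = P + U
D(o, p) = 18 - 18*o (D(o, p) = 42 - 6*((-2 - 4 + 2*4)*o + (o + 4)) = 42 - 6*((-2 - 4 + 8)*o + (4 + o)) = 42 - 6*(2*o + (4 + o)) = 42 - 6*(4 + 3*o) = 42 + (-24 - 18*o) = 18 - 18*o)
D(-11, 6)*(4*35 + ((103 - 115) - 46)) = (18 - 18*(-11))*(4*35 + ((103 - 115) - 46)) = (18 + 198)*(140 + (-12 - 46)) = 216*(140 - 58) = 216*82 = 17712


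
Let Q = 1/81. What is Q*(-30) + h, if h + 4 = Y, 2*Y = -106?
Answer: -1549/27 ≈ -57.370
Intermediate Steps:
Y = -53 (Y = (1/2)*(-106) = -53)
Q = 1/81 ≈ 0.012346
h = -57 (h = -4 - 53 = -57)
Q*(-30) + h = (1/81)*(-30) - 57 = -10/27 - 57 = -1549/27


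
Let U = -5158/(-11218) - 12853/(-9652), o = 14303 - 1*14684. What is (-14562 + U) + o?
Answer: -808888165139/54138068 ≈ -14941.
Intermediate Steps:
o = -381 (o = 14303 - 14684 = -381)
U = 96984985/54138068 (U = -5158*(-1/11218) - 12853*(-1/9652) = 2579/5609 + 12853/9652 = 96984985/54138068 ≈ 1.7914)
(-14562 + U) + o = (-14562 + 96984985/54138068) - 381 = -788261561231/54138068 - 381 = -808888165139/54138068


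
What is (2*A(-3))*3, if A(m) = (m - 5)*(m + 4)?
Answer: -48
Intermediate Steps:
A(m) = (-5 + m)*(4 + m)
(2*A(-3))*3 = (2*(-20 + (-3)² - 1*(-3)))*3 = (2*(-20 + 9 + 3))*3 = (2*(-8))*3 = -16*3 = -48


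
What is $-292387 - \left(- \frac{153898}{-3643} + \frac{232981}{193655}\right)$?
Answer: $- \frac{29472191829404}{100783595} \approx -2.9243 \cdot 10^{5}$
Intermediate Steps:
$-292387 - \left(- \frac{153898}{-3643} + \frac{232981}{193655}\right) = -292387 - \left(\left(-153898\right) \left(- \frac{1}{3643}\right) + 232981 \cdot \frac{1}{193655}\right) = -292387 - \left(\frac{153898}{3643} + \frac{33283}{27665}\right) = -292387 - \frac{4378838139}{100783595} = - \frac{29472191829404}{100783595}$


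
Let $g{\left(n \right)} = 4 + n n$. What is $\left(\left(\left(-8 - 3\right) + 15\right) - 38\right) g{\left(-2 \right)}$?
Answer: $-272$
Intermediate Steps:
$g{\left(n \right)} = 4 + n^{2}$
$\left(\left(\left(-8 - 3\right) + 15\right) - 38\right) g{\left(-2 \right)} = \left(\left(\left(-8 - 3\right) + 15\right) - 38\right) \left(4 + \left(-2\right)^{2}\right) = \left(\left(-11 + 15\right) - 38\right) \left(4 + 4\right) = \left(4 - 38\right) 8 = \left(-34\right) 8 = -272$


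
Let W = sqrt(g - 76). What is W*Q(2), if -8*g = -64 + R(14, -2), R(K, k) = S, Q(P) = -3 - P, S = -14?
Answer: -5*I*sqrt(265)/2 ≈ -40.697*I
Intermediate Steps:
R(K, k) = -14
g = 39/4 (g = -(-64 - 14)/8 = -1/8*(-78) = 39/4 ≈ 9.7500)
W = I*sqrt(265)/2 (W = sqrt(39/4 - 76) = sqrt(-265/4) = I*sqrt(265)/2 ≈ 8.1394*I)
W*Q(2) = (I*sqrt(265)/2)*(-3 - 1*2) = (I*sqrt(265)/2)*(-3 - 2) = (I*sqrt(265)/2)*(-5) = -5*I*sqrt(265)/2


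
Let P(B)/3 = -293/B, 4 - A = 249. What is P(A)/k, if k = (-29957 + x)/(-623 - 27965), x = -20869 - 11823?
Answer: 1196612/730905 ≈ 1.6372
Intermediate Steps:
A = -245 (A = 4 - 1*249 = 4 - 249 = -245)
P(B) = -879/B (P(B) = 3*(-293/B) = -879/B)
x = -32692
k = 62649/28588 (k = (-29957 - 32692)/(-623 - 27965) = -62649/(-28588) = -62649*(-1/28588) = 62649/28588 ≈ 2.1914)
P(A)/k = (-879/(-245))/(62649/28588) = -879*(-1/245)*(28588/62649) = (879/245)*(28588/62649) = 1196612/730905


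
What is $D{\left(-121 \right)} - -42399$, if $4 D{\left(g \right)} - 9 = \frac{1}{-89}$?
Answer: $\frac{3773711}{89} \approx 42401.0$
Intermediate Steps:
$D{\left(g \right)} = \frac{200}{89}$ ($D{\left(g \right)} = \frac{9}{4} + \frac{1}{4 \left(-89\right)} = \frac{9}{4} + \frac{1}{4} \left(- \frac{1}{89}\right) = \frac{9}{4} - \frac{1}{356} = \frac{200}{89}$)
$D{\left(-121 \right)} - -42399 = \frac{200}{89} - -42399 = \frac{200}{89} + 42399 = \frac{3773711}{89}$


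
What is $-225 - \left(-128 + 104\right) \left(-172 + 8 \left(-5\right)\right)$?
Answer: $-5313$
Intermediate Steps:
$-225 - \left(-128 + 104\right) \left(-172 + 8 \left(-5\right)\right) = -225 - - 24 \left(-172 - 40\right) = -225 - \left(-24\right) \left(-212\right) = -225 - 5088 = -5313$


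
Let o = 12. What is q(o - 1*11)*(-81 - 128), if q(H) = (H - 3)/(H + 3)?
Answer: 209/2 ≈ 104.50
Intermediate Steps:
q(H) = (-3 + H)/(3 + H)
q(o - 1*11)*(-81 - 128) = ((-3 + (12 - 1*11))/(3 + (12 - 1*11)))*(-81 - 128) = ((-3 + (12 - 11))/(3 + (12 - 11)))*(-209) = ((-3 + 1)/(3 + 1))*(-209) = (-2/4)*(-209) = ((¼)*(-2))*(-209) = -½*(-209) = 209/2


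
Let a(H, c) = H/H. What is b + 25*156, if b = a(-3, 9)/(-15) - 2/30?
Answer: 58498/15 ≈ 3899.9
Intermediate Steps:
a(H, c) = 1
b = -2/15 (b = 1/(-15) - 2/30 = 1*(-1/15) - 2*1/30 = -1/15 - 1/15 = -2/15 ≈ -0.13333)
b + 25*156 = -2/15 + 25*156 = -2/15 + 3900 = 58498/15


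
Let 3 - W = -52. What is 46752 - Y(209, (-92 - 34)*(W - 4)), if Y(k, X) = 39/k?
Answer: 9771129/209 ≈ 46752.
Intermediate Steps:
W = 55 (W = 3 - 1*(-52) = 3 + 52 = 55)
46752 - Y(209, (-92 - 34)*(W - 4)) = 46752 - 39/209 = 9771129/209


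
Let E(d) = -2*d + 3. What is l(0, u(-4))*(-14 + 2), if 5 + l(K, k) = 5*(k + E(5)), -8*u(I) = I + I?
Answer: 420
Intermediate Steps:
E(d) = 3 - 2*d
u(I) = -I/4 (u(I) = -(I + I)/8 = -I/4)
l(K, k) = -40 + 5*k (l(K, k) = -5 + 5*(k + (3 - 2*5)) = -5 + 5*(k + (3 - 10)) = -5 + 5*(k - 7) = -5 + 5*(-7 + k) = -5 + (-35 + 5*k) = -40 + 5*k)
l(0, u(-4))*(-14 + 2) = (-40 + 5*(-¼*(-4)))*(-14 + 2) = (-40 + 5*1)*(-12) = (-40 + 5)*(-12) = -35*(-12) = 420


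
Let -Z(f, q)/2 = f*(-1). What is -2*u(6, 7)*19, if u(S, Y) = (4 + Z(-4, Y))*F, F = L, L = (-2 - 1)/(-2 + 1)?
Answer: 456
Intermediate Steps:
Z(f, q) = 2*f (Z(f, q) = -2*f*(-1) = -(-2)*f = 2*f)
L = 3 (L = -3/(-1) = -3*(-1) = 3)
F = 3
u(S, Y) = -12 (u(S, Y) = (4 + 2*(-4))*3 = (4 - 8)*3 = -4*3 = -12)
-2*u(6, 7)*19 = -2*(-12)*19 = 24*19 = 456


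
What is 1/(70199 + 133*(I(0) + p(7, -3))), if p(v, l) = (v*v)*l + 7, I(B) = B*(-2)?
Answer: 1/51579 ≈ 1.9388e-5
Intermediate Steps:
I(B) = -2*B
p(v, l) = 7 + l*v**2 (p(v, l) = v**2*l + 7 = l*v**2 + 7 = 7 + l*v**2)
1/(70199 + 133*(I(0) + p(7, -3))) = 1/(70199 + 133*(-2*0 + (7 - 3*7**2))) = 1/(70199 + 133*(0 + (7 - 3*49))) = 1/(70199 + 133*(0 + (7 - 147))) = 1/(70199 + 133*(0 - 140)) = 1/(70199 + 133*(-140)) = 1/(70199 - 18620) = 1/51579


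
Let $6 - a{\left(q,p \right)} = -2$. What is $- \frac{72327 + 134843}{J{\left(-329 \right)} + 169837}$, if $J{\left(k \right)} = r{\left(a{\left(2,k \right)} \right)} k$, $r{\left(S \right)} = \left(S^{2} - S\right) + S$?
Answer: $- \frac{207170}{148781} \approx -1.3924$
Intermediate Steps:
$a{\left(q,p \right)} = 8$ ($a{\left(q,p \right)} = 6 - -2 = 6 + 2 = 8$)
$r{\left(S \right)} = S^{2}$
$J{\left(k \right)} = 64 k$ ($J{\left(k \right)} = 8^{2} k = 64 k$)
$- \frac{72327 + 134843}{J{\left(-329 \right)} + 169837} = - \frac{72327 + 134843}{64 \left(-329\right) + 169837} = - \frac{207170}{-21056 + 169837} = - \frac{207170}{148781}$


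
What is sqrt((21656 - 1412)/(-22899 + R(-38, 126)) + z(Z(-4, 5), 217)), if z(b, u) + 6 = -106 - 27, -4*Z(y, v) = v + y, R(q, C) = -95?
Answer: I*sqrt(18489532885)/11497 ≈ 11.827*I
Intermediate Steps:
Z(y, v) = -v/4 - y/4 (Z(y, v) = -(v + y)/4 = -v/4 - y/4)
z(b, u) = -139 (z(b, u) = -6 + (-106 - 27) = -6 - 133 = -139)
sqrt((21656 - 1412)/(-22899 + R(-38, 126)) + z(Z(-4, 5), 217)) = sqrt((21656 - 1412)/(-22899 - 95) - 139) = sqrt(20244/(-22994) - 139) = sqrt(20244*(-1/22994) - 139) = sqrt(-10122/11497 - 139) = sqrt(-1608205/11497) = I*sqrt(18489532885)/11497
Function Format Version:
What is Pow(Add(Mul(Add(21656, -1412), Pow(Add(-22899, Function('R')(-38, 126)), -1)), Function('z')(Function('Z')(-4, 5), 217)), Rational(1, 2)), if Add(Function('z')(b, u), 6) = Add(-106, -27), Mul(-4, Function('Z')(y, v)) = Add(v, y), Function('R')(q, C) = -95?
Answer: Mul(Rational(1, 11497), I, Pow(18489532885, Rational(1, 2))) ≈ Mul(11.827, I)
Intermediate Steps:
Function('Z')(y, v) = Add(Mul(Rational(-1, 4), v), Mul(Rational(-1, 4), y)) (Function('Z')(y, v) = Mul(Rational(-1, 4), Add(v, y)) = Add(Mul(Rational(-1, 4), v), Mul(Rational(-1, 4), y)))
Function('z')(b, u) = -139 (Function('z')(b, u) = Add(-6, Add(-106, -27)) = Add(-6, -133) = -139)
Pow(Add(Mul(Add(21656, -1412), Pow(Add(-22899, Function('R')(-38, 126)), -1)), Function('z')(Function('Z')(-4, 5), 217)), Rational(1, 2)) = Pow(Add(Mul(Add(21656, -1412), Pow(Add(-22899, -95), -1)), -139), Rational(1, 2)) = Pow(Add(Mul(20244, Pow(-22994, -1)), -139), Rational(1, 2)) = Pow(Add(Mul(20244, Rational(-1, 22994)), -139), Rational(1, 2)) = Pow(Add(Rational(-10122, 11497), -139), Rational(1, 2)) = Pow(Rational(-1608205, 11497), Rational(1, 2)) = Mul(Rational(1, 11497), I, Pow(18489532885, Rational(1, 2)))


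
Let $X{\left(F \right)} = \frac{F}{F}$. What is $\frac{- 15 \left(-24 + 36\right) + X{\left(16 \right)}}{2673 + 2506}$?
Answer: $- \frac{179}{5179} \approx -0.034563$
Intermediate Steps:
$X{\left(F \right)} = 1$
$\frac{- 15 \left(-24 + 36\right) + X{\left(16 \right)}}{2673 + 2506} = \frac{- 15 \left(-24 + 36\right) + 1}{2673 + 2506} = \frac{\left(-15\right) 12 + 1}{5179} = \left(-180 + 1\right) \frac{1}{5179} = \left(-179\right) \frac{1}{5179} = - \frac{179}{5179}$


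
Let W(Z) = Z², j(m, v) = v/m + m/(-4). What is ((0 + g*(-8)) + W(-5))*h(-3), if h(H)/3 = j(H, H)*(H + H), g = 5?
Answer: 945/2 ≈ 472.50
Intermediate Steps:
j(m, v) = -m/4 + v/m (j(m, v) = v/m + m*(-¼) = v/m - m/4 = -m/4 + v/m)
h(H) = 6*H*(1 - H/4) (h(H) = 3*((-H/4 + H/H)*(H + H)) = 3*((-H/4 + 1)*(2*H)) = 3*((1 - H/4)*(2*H)) = 3*(2*H*(1 - H/4)) = 6*H*(1 - H/4))
((0 + g*(-8)) + W(-5))*h(-3) = ((0 + 5*(-8)) + (-5)²)*((3/2)*(-3)*(4 - 1*(-3))) = ((0 - 40) + 25)*((3/2)*(-3)*(4 + 3)) = (-40 + 25)*((3/2)*(-3)*7) = -15*(-63/2) = 945/2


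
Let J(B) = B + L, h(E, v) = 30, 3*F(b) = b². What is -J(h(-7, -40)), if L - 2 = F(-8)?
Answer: -160/3 ≈ -53.333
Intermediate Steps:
F(b) = b²/3
L = 70/3 (L = 2 + (⅓)*(-8)² = 2 + (⅓)*64 = 2 + 64/3 = 70/3 ≈ 23.333)
J(B) = 70/3 + B (J(B) = B + 70/3 = 70/3 + B)
-J(h(-7, -40)) = -(70/3 + 30) = -1*160/3 = -160/3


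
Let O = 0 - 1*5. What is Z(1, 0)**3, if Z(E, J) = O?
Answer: -125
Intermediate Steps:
O = -5 (O = 0 - 5 = -5)
Z(E, J) = -5
Z(1, 0)**3 = (-5)**3 = -125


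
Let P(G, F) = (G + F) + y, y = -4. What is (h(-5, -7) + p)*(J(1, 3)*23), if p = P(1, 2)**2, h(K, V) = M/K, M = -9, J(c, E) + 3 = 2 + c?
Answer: 0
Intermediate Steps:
J(c, E) = -1 + c (J(c, E) = -3 + (2 + c) = -1 + c)
h(K, V) = -9/K
P(G, F) = -4 + F + G (P(G, F) = (G + F) - 4 = (F + G) - 4 = -4 + F + G)
p = 1 (p = (-4 + 2 + 1)**2 = (-1)**2 = 1)
(h(-5, -7) + p)*(J(1, 3)*23) = (-9/(-5) + 1)*((-1 + 1)*23) = (-9*(-1/5) + 1)*(0*23) = (9/5 + 1)*0 = (14/5)*0 = 0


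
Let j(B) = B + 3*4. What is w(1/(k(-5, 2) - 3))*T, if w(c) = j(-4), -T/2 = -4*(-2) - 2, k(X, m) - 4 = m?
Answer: -96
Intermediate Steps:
k(X, m) = 4 + m
T = -12 (T = -2*(-4*(-2) - 2) = -2*(8 - 2) = -2*6 = -12)
j(B) = 12 + B (j(B) = B + 12 = 12 + B)
w(c) = 8 (w(c) = 12 - 4 = 8)
w(1/(k(-5, 2) - 3))*T = 8*(-12) = -96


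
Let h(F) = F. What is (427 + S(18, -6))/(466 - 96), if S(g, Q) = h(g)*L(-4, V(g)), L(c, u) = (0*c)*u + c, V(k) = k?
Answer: 71/74 ≈ 0.95946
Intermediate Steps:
L(c, u) = c (L(c, u) = 0*u + c = 0 + c = c)
S(g, Q) = -4*g (S(g, Q) = g*(-4) = -4*g)
(427 + S(18, -6))/(466 - 96) = (427 - 4*18)/(466 - 96) = (427 - 72)/370 = 355*(1/370) = 71/74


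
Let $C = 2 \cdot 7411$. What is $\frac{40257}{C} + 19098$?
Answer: $\frac{283110813}{14822} \approx 19101.0$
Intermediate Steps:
$C = 14822$
$\frac{40257}{C} + 19098 = \frac{40257}{14822} + 19098 = \frac{283110813}{14822}$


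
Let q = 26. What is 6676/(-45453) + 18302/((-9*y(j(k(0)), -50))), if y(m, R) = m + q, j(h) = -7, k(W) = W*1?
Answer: -277674134/2590821 ≈ -107.18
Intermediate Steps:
k(W) = W
y(m, R) = 26 + m (y(m, R) = m + 26 = 26 + m)
6676/(-45453) + 18302/((-9*y(j(k(0)), -50))) = 6676/(-45453) + 18302/((-9*(26 - 7))) = 6676*(-1/45453) + 18302/((-9*19)) = -6676/45453 + 18302/(-171) = -6676/45453 + 18302*(-1/171) = -6676/45453 - 18302/171 = -277674134/2590821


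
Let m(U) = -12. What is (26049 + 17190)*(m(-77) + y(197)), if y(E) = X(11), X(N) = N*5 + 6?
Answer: 2118711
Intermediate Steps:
X(N) = 6 + 5*N (X(N) = 5*N + 6 = 6 + 5*N)
y(E) = 61 (y(E) = 6 + 5*11 = 6 + 55 = 61)
(26049 + 17190)*(m(-77) + y(197)) = (26049 + 17190)*(-12 + 61) = 43239*49 = 2118711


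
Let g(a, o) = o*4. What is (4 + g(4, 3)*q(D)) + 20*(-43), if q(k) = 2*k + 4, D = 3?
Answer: -736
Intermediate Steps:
q(k) = 4 + 2*k
g(a, o) = 4*o
(4 + g(4, 3)*q(D)) + 20*(-43) = (4 + (4*3)*(4 + 2*3)) + 20*(-43) = (4 + 12*(4 + 6)) - 860 = (4 + 12*10) - 860 = (4 + 120) - 860 = 124 - 860 = -736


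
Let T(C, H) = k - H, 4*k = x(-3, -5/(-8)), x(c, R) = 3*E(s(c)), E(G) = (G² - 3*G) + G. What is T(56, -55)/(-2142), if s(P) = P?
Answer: -265/8568 ≈ -0.030929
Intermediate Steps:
E(G) = G² - 2*G
x(c, R) = 3*c*(-2 + c) (x(c, R) = 3*(c*(-2 + c)) = 3*c*(-2 + c))
k = 45/4 (k = (3*(-3)*(-2 - 3))/4 = (3*(-3)*(-5))/4 = (¼)*45 = 45/4 ≈ 11.250)
T(C, H) = 45/4 - H
T(56, -55)/(-2142) = (45/4 - 1*(-55))/(-2142) = (45/4 + 55)*(-1/2142) = (265/4)*(-1/2142) = -265/8568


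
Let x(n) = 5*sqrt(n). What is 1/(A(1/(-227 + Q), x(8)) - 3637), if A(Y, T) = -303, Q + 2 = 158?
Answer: -1/3940 ≈ -0.00025381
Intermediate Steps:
Q = 156 (Q = -2 + 158 = 156)
1/(A(1/(-227 + Q), x(8)) - 3637) = 1/(-303 - 3637) = 1/(-3940) = -1/3940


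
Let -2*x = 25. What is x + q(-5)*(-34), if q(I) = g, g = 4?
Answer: -297/2 ≈ -148.50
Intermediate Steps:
x = -25/2 (x = -½*25 = -25/2 ≈ -12.500)
q(I) = 4
x + q(-5)*(-34) = -25/2 + 4*(-34) = -25/2 - 136 = -297/2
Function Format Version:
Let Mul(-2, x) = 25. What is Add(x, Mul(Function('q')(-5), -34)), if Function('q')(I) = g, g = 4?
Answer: Rational(-297, 2) ≈ -148.50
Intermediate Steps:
x = Rational(-25, 2) (x = Mul(Rational(-1, 2), 25) = Rational(-25, 2) ≈ -12.500)
Function('q')(I) = 4
Add(x, Mul(Function('q')(-5), -34)) = Add(Rational(-25, 2), Mul(4, -34)) = Add(Rational(-25, 2), -136) = Rational(-297, 2)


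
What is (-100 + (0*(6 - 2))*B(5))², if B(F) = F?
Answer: 10000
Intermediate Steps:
(-100 + (0*(6 - 2))*B(5))² = (-100 + (0*(6 - 2))*5)² = (-100 + (0*4)*5)² = (-100 + 0*5)² = (-100 + 0)² = (-100)² = 10000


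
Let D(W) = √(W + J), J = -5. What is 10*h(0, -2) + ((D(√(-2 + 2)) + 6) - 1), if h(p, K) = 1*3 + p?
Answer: 35 + I*√5 ≈ 35.0 + 2.2361*I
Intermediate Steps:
h(p, K) = 3 + p
D(W) = √(-5 + W) (D(W) = √(W - 5) = √(-5 + W))
10*h(0, -2) + ((D(√(-2 + 2)) + 6) - 1) = 10*(3 + 0) + ((√(-5 + √(-2 + 2)) + 6) - 1) = 10*3 + ((√(-5 + √0) + 6) - 1) = 30 + ((√(-5 + 0) + 6) - 1) = 30 + ((√(-5) + 6) - 1) = 30 + ((I*√5 + 6) - 1) = 30 + ((6 + I*√5) - 1) = 30 + (5 + I*√5) = 35 + I*√5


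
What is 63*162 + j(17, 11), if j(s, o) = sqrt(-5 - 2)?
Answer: 10206 + I*sqrt(7) ≈ 10206.0 + 2.6458*I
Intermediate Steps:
j(s, o) = I*sqrt(7) (j(s, o) = sqrt(-7) = I*sqrt(7))
63*162 + j(17, 11) = 63*162 + I*sqrt(7) = 10206 + I*sqrt(7)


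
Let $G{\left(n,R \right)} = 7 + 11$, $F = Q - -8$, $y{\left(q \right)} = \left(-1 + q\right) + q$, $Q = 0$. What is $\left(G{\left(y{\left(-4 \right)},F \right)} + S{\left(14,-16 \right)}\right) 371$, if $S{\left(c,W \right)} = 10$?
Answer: $10388$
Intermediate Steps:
$y{\left(q \right)} = -1 + 2 q$
$F = 8$ ($F = 0 - -8 = 0 + 8 = 8$)
$G{\left(n,R \right)} = 18$
$\left(G{\left(y{\left(-4 \right)},F \right)} + S{\left(14,-16 \right)}\right) 371 = \left(18 + 10\right) 371 = 28 \cdot 371 = 10388$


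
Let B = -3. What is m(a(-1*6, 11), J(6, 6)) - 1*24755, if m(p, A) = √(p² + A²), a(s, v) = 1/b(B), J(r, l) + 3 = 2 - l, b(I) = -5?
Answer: -24755 + √1226/5 ≈ -24748.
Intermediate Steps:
J(r, l) = -1 - l (J(r, l) = -3 + (2 - l) = -1 - l)
a(s, v) = -⅕ (a(s, v) = 1/(-5) = -⅕)
m(p, A) = √(A² + p²)
m(a(-1*6, 11), J(6, 6)) - 1*24755 = √((-1 - 1*6)² + (-⅕)²) - 1*24755 = √((-1 - 6)² + 1/25) - 24755 = √((-7)² + 1/25) - 24755 = √(49 + 1/25) - 24755 = √(1226/25) - 24755 = √1226/5 - 24755 = -24755 + √1226/5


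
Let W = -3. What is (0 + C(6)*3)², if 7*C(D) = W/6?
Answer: 9/196 ≈ 0.045918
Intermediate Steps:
C(D) = -1/14 (C(D) = (-3/6)/7 = (-3*⅙)/7 = (⅐)*(-½) = -1/14)
(0 + C(6)*3)² = (0 - 1/14*3)² = (0 - 3/14)² = (-3/14)² = 9/196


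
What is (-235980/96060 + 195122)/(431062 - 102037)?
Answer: 312386389/526769025 ≈ 0.59302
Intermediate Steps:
(-235980/96060 + 195122)/(431062 - 102037) = (-235980*1/96060 + 195122)/329025 = (-3933/1601 + 195122)*(1/329025) = (312386389/1601)*(1/329025) = 312386389/526769025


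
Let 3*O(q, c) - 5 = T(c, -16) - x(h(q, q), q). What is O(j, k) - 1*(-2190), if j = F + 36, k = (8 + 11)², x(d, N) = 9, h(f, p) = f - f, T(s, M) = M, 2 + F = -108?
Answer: 6550/3 ≈ 2183.3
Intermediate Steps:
F = -110 (F = -2 - 108 = -110)
h(f, p) = 0
k = 361 (k = 19² = 361)
j = -74 (j = -110 + 36 = -74)
O(q, c) = -20/3 (O(q, c) = 5/3 + (-16 - 1*9)/3 = 5/3 + (-16 - 9)/3 = 5/3 + (⅓)*(-25) = 5/3 - 25/3 = -20/3)
O(j, k) - 1*(-2190) = -20/3 - 1*(-2190) = -20/3 + 2190 = 6550/3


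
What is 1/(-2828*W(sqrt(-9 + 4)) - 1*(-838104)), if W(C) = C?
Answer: 104763/87807287842 + 707*I*sqrt(5)/175614575684 ≈ 1.1931e-6 + 9.0021e-9*I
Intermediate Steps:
1/(-2828*W(sqrt(-9 + 4)) - 1*(-838104)) = 1/(-2828*sqrt(-9 + 4) - 1*(-838104)) = 1/(-2828*I*sqrt(5) + 838104) = 1/(838104 - 2828*I*sqrt(5))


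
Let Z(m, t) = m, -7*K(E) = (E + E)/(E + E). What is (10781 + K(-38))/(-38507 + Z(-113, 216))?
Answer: -37733/135170 ≈ -0.27915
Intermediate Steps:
K(E) = -⅐ (K(E) = -(E + E)/(7*(E + E)) = -2*E/(7*(2*E)) = -2*E*1/(2*E)/7 = -⅐*1 = -⅐)
(10781 + K(-38))/(-38507 + Z(-113, 216)) = (10781 - ⅐)/(-38507 - 113) = (75466/7)/(-38620) = (75466/7)*(-1/38620) = -37733/135170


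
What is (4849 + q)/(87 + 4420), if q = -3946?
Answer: 903/4507 ≈ 0.20036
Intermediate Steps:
(4849 + q)/(87 + 4420) = (4849 - 3946)/(87 + 4420) = 903/4507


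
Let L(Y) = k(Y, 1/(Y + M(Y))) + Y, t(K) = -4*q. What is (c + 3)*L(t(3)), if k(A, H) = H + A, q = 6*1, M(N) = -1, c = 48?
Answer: -61251/25 ≈ -2450.0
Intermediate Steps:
q = 6
k(A, H) = A + H
t(K) = -24 (t(K) = -4*6 = -24)
L(Y) = 1/(-1 + Y) + 2*Y (L(Y) = (Y + 1/(Y - 1)) + Y = (Y + 1/(-1 + Y)) + Y = 1/(-1 + Y) + 2*Y)
(c + 3)*L(t(3)) = (48 + 3)*((1 + 2*(-24)*(-1 - 24))/(-1 - 24)) = 51*((1 + 2*(-24)*(-25))/(-25)) = 51*(-(1 + 1200)/25) = 51*(-1/25*1201) = 51*(-1201/25) = -61251/25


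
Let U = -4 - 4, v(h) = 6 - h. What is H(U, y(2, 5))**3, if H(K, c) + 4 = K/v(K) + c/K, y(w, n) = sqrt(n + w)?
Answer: -66565/686 - 196951*sqrt(7)/25088 ≈ -117.80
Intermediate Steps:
U = -8
H(K, c) = -4 + K/(6 - K) + c/K (H(K, c) = -4 + (K/(6 - K) + c/K) = -4 + K/(6 - K) + c/K)
H(U, y(2, 5))**3 = (-4 + sqrt(5 + 2)/(-8) - 1*(-8)/(-6 - 8))**3 = (-4 + sqrt(7)*(-1/8) - 1*(-8)/(-14))**3 = (-4 - sqrt(7)/8 - 1*(-8)*(-1/14))**3 = (-4 - sqrt(7)/8 - 4/7)**3 = (-32/7 - sqrt(7)/8)**3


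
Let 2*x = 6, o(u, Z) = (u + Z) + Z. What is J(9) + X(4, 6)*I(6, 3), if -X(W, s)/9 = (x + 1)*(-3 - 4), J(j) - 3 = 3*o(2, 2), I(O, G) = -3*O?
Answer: -4515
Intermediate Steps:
o(u, Z) = u + 2*Z (o(u, Z) = (Z + u) + Z = u + 2*Z)
x = 3 (x = (½)*6 = 3)
J(j) = 21 (J(j) = 3 + 3*(2 + 2*2) = 3 + 3*(2 + 4) = 3 + 3*6 = 3 + 18 = 21)
X(W, s) = 252 (X(W, s) = -9*(3 + 1)*(-3 - 4) = -36*(-7) = -9*(-28) = 252)
J(9) + X(4, 6)*I(6, 3) = 21 + 252*(-3*6) = 21 + 252*(-18) = 21 - 4536 = -4515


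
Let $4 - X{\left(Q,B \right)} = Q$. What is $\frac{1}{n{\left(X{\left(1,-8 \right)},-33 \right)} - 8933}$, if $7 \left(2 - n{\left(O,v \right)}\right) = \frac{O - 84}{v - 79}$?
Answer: $- \frac{784}{7001985} \approx -0.00011197$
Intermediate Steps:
$X{\left(Q,B \right)} = 4 - Q$
$n{\left(O,v \right)} = 2 - \frac{-84 + O}{7 \left(-79 + v\right)}$ ($n{\left(O,v \right)} = 2 - \frac{\left(O - 84\right) \frac{1}{v - 79}}{7} = 2 - \frac{\left(-84 + O\right) \frac{1}{-79 + v}}{7} = 2 - \frac{\frac{1}{-79 + v} \left(-84 + O\right)}{7} = 2 - \frac{-84 + O}{7 \left(-79 + v\right)}$)
$\frac{1}{n{\left(X{\left(1,-8 \right)},-33 \right)} - 8933} = \frac{1}{\frac{-1022 - \left(4 - 1\right) + 14 \left(-33\right)}{7 \left(-79 - 33\right)} - 8933} = \frac{1}{\frac{-1022 - \left(4 - 1\right) - 462}{7 \left(-112\right)} - 8933} = \frac{1}{\frac{1}{7} \left(- \frac{1}{112}\right) \left(-1022 - 3 - 462\right) - 8933} = \frac{1}{\frac{1}{7} \left(- \frac{1}{112}\right) \left(-1487\right) - 8933} = \frac{1}{\frac{1487}{784} - 8933} = \frac{1}{- \frac{7001985}{784}} = - \frac{784}{7001985}$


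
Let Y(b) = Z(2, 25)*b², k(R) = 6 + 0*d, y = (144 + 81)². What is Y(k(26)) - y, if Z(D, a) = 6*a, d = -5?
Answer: -45225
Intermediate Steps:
y = 50625 (y = 225² = 50625)
k(R) = 6 (k(R) = 6 + 0*(-5) = 6 + 0 = 6)
Y(b) = 150*b² (Y(b) = (6*25)*b² = 150*b²)
Y(k(26)) - y = 150*6² - 1*50625 = 150*36 - 50625 = 5400 - 50625 = -45225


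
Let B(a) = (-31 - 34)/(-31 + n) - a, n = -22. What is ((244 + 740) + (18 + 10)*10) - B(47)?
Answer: 69418/53 ≈ 1309.8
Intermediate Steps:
B(a) = 65/53 - a (B(a) = (-31 - 34)/(-31 - 22) - a = -65/(-53) - a = -65*(-1/53) - a = 65/53 - a)
((244 + 740) + (18 + 10)*10) - B(47) = ((244 + 740) + (18 + 10)*10) - (65/53 - 1*47) = (984 + 28*10) - (65/53 - 47) = (984 + 280) - 1*(-2426/53) = 1264 + 2426/53 = 69418/53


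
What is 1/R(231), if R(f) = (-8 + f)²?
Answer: 1/49729 ≈ 2.0109e-5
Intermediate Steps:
1/R(231) = 1/((-8 + 231)²) = 1/(223²) = 1/49729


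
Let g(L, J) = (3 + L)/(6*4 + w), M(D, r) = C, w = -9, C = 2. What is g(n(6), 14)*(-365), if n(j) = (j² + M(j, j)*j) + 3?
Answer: -1314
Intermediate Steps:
M(D, r) = 2
n(j) = 3 + j² + 2*j (n(j) = (j² + 2*j) + 3 = 3 + j² + 2*j)
g(L, J) = ⅕ + L/15 (g(L, J) = (3 + L)/(6*4 - 9) = (3 + L)/(24 - 9) = (3 + L)/15 = (3 + L)*(1/15) = ⅕ + L/15)
g(n(6), 14)*(-365) = (⅕ + (3 + 6² + 2*6)/15)*(-365) = (⅕ + (3 + 36 + 12)/15)*(-365) = (⅕ + (1/15)*51)*(-365) = (⅕ + 17/5)*(-365) = (18/5)*(-365) = -1314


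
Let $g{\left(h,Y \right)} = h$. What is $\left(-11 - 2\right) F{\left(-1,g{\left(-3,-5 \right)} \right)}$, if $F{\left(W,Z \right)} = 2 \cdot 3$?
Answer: $-78$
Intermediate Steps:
$F{\left(W,Z \right)} = 6$
$\left(-11 - 2\right) F{\left(-1,g{\left(-3,-5 \right)} \right)} = \left(-11 - 2\right) 6 = \left(-13\right) 6 = -78$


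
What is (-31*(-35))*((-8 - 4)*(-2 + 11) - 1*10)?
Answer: -128030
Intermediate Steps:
(-31*(-35))*((-8 - 4)*(-2 + 11) - 1*10) = 1085*(-12*9 - 10) = 1085*(-108 - 10) = 1085*(-118) = -128030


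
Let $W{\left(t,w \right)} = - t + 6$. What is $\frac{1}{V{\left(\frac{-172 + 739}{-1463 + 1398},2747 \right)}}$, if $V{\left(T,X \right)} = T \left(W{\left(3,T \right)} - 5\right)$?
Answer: $\frac{65}{1134} \approx 0.057319$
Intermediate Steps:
$W{\left(t,w \right)} = 6 - t$
$V{\left(T,X \right)} = - 2 T$ ($V{\left(T,X \right)} = T \left(\left(6 - 3\right) - 5\right) = T \left(3 - 5\right) = T \left(-2\right) = - 2 T$)
$\frac{1}{V{\left(\frac{-172 + 739}{-1463 + 1398},2747 \right)}} = \frac{1}{\left(-2\right) \frac{-172 + 739}{-1463 + 1398}} = \frac{1}{\left(-2\right) \frac{567}{-65}} = \frac{1}{\left(-2\right) 567 \left(- \frac{1}{65}\right)} = \frac{1}{\left(-2\right) \left(- \frac{567}{65}\right)} = \frac{1}{\frac{1134}{65}} = \frac{65}{1134}$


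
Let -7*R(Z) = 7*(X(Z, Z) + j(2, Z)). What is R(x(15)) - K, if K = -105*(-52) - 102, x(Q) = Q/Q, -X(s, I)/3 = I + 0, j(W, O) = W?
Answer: -5357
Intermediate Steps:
X(s, I) = -3*I (X(s, I) = -3*(I + 0) = -3*I)
x(Q) = 1
R(Z) = -2 + 3*Z (R(Z) = -(-3*Z + 2) = -(2 - 3*Z) = -(14 - 21*Z)/7 = -2 + 3*Z)
K = 5358 (K = 5460 - 102 = 5358)
R(x(15)) - K = (-2 + 3*1) - 1*5358 = (-2 + 3) - 5358 = 1 - 5358 = -5357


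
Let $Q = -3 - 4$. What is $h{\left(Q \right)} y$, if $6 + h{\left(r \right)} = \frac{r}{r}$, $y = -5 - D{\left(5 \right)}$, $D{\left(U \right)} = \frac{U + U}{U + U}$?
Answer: $30$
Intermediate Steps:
$D{\left(U \right)} = 1$ ($D{\left(U \right)} = \frac{2 U}{2 U} = 2 U \frac{1}{2 U} = 1$)
$y = -6$ ($y = -5 - 1 = -6$)
$Q = -7$ ($Q = -3 - 4 = -7$)
$h{\left(r \right)} = -5$ ($h{\left(r \right)} = -6 + \frac{r}{r} = -6 + 1 = -5$)
$h{\left(Q \right)} y = \left(-5\right) \left(-6\right) = 30$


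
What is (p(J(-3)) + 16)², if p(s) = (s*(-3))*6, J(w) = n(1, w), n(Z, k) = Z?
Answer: 4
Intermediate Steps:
J(w) = 1
p(s) = -18*s (p(s) = -3*s*6 = -18*s)
(p(J(-3)) + 16)² = (-18*1 + 16)² = (-18 + 16)² = (-2)² = 4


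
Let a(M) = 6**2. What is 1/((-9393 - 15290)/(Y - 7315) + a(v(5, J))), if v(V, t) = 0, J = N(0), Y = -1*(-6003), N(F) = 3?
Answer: 1312/71915 ≈ 0.018244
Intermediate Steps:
Y = 6003
J = 3
a(M) = 36
1/((-9393 - 15290)/(Y - 7315) + a(v(5, J))) = 1/((-9393 - 15290)/(6003 - 7315) + 36) = 1/(-24683/(-1312) + 36) = 1/(-24683*(-1/1312) + 36) = 1/(24683/1312 + 36) = 1/(71915/1312) = 1312/71915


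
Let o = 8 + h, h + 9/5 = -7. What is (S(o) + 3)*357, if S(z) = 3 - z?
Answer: 12138/5 ≈ 2427.6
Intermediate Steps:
h = -44/5 (h = -9/5 - 7 = -44/5 ≈ -8.8000)
o = -4/5 (o = 8 - 44/5 = -4/5 ≈ -0.80000)
(S(o) + 3)*357 = ((3 - 1*(-4/5)) + 3)*357 = ((3 + 4/5) + 3)*357 = (19/5 + 3)*357 = (34/5)*357 = 12138/5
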